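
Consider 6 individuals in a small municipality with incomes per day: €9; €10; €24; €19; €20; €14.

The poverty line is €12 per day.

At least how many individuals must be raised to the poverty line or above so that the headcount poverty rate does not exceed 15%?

Currently q = 2 of N = 6 are below the line (H = 0.333).
A headcount ratio of at most 15% allows at most ⌊0.15 × 6⌋ = 0 poor individuals.
So at least 2 − 0 = 2 must be lifted.

2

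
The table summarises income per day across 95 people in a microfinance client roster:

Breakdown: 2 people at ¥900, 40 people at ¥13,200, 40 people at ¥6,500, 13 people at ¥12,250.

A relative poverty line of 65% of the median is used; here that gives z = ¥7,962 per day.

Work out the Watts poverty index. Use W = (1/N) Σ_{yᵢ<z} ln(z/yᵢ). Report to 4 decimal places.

0.1313

Incomes under z: 2×¥900, 40×¥6,500 (q = 42 of N = 95).
ln(z/y) terms: ln(7962/900) = 2.1800 (×2); ln(7962/6500) = 0.2029 (×40).
W = 12.475203 / 95 = 0.1313.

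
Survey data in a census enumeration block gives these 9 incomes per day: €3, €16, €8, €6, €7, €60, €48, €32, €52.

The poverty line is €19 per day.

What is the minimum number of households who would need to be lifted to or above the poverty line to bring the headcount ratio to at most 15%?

4

5 of the 9 households are poor, so H = 5/9 = 0.556.
A headcount ratio of at most 15% allows at most ⌊0.15 × 9⌋ = 1 poor households.
So at least 5 − 1 = 4 must be lifted.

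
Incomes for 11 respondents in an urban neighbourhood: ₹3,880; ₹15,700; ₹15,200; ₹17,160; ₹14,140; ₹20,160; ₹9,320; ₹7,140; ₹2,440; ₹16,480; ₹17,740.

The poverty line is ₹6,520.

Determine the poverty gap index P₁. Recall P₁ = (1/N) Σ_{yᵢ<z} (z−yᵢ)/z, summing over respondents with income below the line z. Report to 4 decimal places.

0.0937

Below z: ₹2,440, ₹3,880 (q = 2 of N = 11).
Normalized shortfalls: (6520−2440)/6520 = 0.6258; (6520−3880)/6520 = 0.4049.
Σ = 1.030675. Dividing by the full population N = 11 gives P₁ = 0.0937.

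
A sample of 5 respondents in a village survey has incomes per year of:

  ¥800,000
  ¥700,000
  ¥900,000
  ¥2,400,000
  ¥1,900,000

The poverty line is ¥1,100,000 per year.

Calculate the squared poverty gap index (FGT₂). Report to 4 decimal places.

0.0479

Poor units: ¥700,000, ¥800,000, ¥900,000 (q = 3 of N = 5).
Relative gaps: (1100000−700000)/1100000 = 0.3636; (1100000−800000)/1100000 = 0.2727; (1100000−900000)/1100000 = 0.1818.
Squared: 0.1322; 0.0744; 0.0331.
Sum = 0.239669; P₂ = 0.239669 / 5 = 0.0479.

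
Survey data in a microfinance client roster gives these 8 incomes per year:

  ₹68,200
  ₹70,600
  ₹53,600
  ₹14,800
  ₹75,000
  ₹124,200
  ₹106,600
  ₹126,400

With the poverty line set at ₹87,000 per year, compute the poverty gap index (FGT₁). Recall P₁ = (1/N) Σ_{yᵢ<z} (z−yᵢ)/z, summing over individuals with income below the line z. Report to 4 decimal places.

Incomes under z: ₹14,800, ₹53,600, ₹68,200, ₹70,600, ₹75,000 (q = 5 of N = 8).
Relative gaps: (87000−14800)/87000 = 0.8299; (87000−53600)/87000 = 0.3839; (87000−68200)/87000 = 0.2161; (87000−70600)/87000 = 0.1885; (87000−75000)/87000 = 0.1379.
Σ = 1.756322. Dividing by the full population N = 8 gives P₁ = 0.2195.

0.2195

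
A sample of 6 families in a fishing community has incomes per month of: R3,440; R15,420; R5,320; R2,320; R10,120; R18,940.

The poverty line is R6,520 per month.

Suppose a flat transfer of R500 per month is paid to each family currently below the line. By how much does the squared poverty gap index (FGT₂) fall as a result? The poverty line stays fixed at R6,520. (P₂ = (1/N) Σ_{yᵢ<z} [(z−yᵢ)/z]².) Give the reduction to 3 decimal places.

0.030

Before: below the line — R2,320, R3,440, R5,320; squared poverty gap index (FGT₂) = 0.11200.
After the R500 transfer: below the line — R2,820, R3,940, R5,820; squared poverty gap index (FGT₂) = 0.08169.
Reduction = 0.11200 − 0.08169 = 0.030.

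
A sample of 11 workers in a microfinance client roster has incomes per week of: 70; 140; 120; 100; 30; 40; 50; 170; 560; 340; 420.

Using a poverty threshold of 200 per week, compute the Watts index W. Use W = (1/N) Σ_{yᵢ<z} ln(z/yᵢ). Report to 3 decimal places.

Below z: 30, 40, 50, 70, 100, 120, 140, 170 (q = 8 of N = 11).
ln(z/y) terms: ln(200/30) = 1.8971; ln(200/40) = 1.6094; ln(200/50) = 1.3863; ln(200/70) = 1.0498; ln(200/100) = 0.6931; ln(200/120) = 0.5108; ln(200/140) = 0.3567; ln(200/170) = 0.1625.
W = 7.665841 / 11 = 0.697.

0.697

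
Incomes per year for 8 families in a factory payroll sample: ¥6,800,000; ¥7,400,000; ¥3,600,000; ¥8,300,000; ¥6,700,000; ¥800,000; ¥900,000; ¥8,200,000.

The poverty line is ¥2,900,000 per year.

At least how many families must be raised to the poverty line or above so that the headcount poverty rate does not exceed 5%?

2

2 of the 8 families are poor, so H = 2/8 = 0.250.
A headcount ratio of at most 5% allows at most ⌊0.05 × 8⌋ = 0 poor families.
So at least 2 − 0 = 2 must be lifted.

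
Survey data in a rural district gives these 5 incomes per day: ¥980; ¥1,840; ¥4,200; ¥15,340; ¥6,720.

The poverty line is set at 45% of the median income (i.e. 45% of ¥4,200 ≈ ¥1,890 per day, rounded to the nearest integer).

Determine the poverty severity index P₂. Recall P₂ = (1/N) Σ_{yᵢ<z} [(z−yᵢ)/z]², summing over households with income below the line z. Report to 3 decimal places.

0.047

Poor units: ¥980, ¥1,840 (q = 2 of N = 5).
Relative gaps: (1890−980)/1890 = 0.4815; (1890−1840)/1890 = 0.0265.
Squared: 0.2318; 0.0007.
Sum = 0.232524; P₂ = 0.232524 / 5 = 0.047.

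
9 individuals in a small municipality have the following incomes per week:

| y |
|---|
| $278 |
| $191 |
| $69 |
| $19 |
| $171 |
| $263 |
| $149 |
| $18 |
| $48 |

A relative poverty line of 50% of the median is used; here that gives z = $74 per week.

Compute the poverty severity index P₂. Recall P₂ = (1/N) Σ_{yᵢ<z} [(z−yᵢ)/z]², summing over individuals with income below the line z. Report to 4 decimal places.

Below the line: $18, $19, $48, $69 (q = 4 of N = 9).
Relative gaps: (74−18)/74 = 0.7568; (74−19)/74 = 0.7432; (74−48)/74 = 0.3514; (74−69)/74 = 0.0676.
Squared: 0.5727; 0.5524; 0.1234; 0.0046.
Sum = 1.253104; P₂ = 1.253104 / 9 = 0.1392.

0.1392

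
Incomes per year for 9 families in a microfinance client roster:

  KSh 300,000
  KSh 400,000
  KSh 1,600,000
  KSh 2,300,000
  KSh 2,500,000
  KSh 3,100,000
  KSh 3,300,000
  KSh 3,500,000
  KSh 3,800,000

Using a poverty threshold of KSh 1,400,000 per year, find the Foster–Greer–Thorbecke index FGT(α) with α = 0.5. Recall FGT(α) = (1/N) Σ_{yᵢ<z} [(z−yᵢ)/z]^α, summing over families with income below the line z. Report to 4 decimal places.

0.1924

Poor units: KSh 300,000, KSh 400,000 (q = 2 of N = 9).
Relative gaps: (1400000−300000)/1400000 = 0.7857; (1400000−400000)/1400000 = 0.7143.
Raised to α = 0.5: 0.88641; 0.84515.
Sum = 1.731560; FGT(0.5) = 1.731560 / 9 = 0.1924.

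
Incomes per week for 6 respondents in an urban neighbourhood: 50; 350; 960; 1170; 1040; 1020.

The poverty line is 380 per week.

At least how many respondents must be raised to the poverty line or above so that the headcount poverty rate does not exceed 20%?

2 of the 6 respondents are poor, so H = 2/6 = 0.333.
A headcount ratio of at most 20% allows at most ⌊0.20 × 6⌋ = 1 poor respondents.
So at least 2 − 1 = 1 must be lifted.

1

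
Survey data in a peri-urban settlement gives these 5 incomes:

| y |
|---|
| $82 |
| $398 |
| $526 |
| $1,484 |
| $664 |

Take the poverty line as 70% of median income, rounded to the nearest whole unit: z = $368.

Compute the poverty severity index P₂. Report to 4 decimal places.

Below z: $82 (q = 1 of N = 5).
Relative gaps: (368−82)/368 = 0.7772.
Squared: 0.6040.
Sum = 0.603999; P₂ = 0.603999 / 5 = 0.1208.

0.1208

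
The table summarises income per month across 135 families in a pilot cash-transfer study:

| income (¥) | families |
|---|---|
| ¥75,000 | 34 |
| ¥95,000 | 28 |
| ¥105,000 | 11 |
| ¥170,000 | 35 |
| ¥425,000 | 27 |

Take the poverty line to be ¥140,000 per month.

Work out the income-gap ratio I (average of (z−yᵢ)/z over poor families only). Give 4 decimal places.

0.3772

Incomes under z: 34×¥75,000, 28×¥95,000, 11×¥105,000 (q = 73 of N = 135).
Shortfall ratios (z−y)/z: 0.4643 (×34), 0.3214 (×28), 0.2500 (×11); sum = 27.535714.
The income-gap ratio divides by q (the poor only): 27.535714 / 73 = 0.3772.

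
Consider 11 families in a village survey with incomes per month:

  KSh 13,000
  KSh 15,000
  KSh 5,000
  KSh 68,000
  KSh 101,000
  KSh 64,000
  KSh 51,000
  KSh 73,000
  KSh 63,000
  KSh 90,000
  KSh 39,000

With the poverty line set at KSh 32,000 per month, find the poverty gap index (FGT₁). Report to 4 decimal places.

0.1790

Below the line: KSh 5,000, KSh 13,000, KSh 15,000 (q = 3 of N = 11).
Gap ratios (z−y)/z: (32000−5000)/32000 = 0.8438; (32000−13000)/32000 = 0.5938; (32000−15000)/32000 = 0.5312.
Sum of shortfalls = 1.968750; P₁ averages over all N: 1.968750 / 11 = 0.1790.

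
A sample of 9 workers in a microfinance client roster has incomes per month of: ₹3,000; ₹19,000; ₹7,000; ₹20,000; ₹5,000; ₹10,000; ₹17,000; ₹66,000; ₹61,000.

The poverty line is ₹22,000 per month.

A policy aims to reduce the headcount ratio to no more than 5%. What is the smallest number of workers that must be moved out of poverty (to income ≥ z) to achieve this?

7

7 of the 9 workers are poor, so H = 7/9 = 0.778.
A headcount ratio of at most 5% allows at most ⌊0.05 × 9⌋ = 0 poor workers.
So at least 7 − 0 = 7 must be lifted.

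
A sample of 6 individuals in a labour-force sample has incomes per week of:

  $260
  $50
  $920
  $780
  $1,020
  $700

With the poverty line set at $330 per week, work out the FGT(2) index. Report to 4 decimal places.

Below the line: $50, $260 (q = 2 of N = 6).
Relative gaps: (330−50)/330 = 0.8485; (330−260)/330 = 0.2121.
Squared: 0.7199; 0.0450.
Sum = 0.764922; P₂ = 0.764922 / 6 = 0.1275.

0.1275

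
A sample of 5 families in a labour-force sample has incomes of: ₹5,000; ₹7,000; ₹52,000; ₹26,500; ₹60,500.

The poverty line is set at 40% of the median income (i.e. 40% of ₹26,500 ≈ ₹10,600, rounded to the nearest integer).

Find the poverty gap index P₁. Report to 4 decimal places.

0.1736

Incomes under z: ₹5,000, ₹7,000 (q = 2 of N = 5).
Normalized shortfalls: (10600−5000)/10600 = 0.5283; (10600−7000)/10600 = 0.3396.
Σ = 0.867925. Dividing by the full population N = 5 gives P₁ = 0.1736.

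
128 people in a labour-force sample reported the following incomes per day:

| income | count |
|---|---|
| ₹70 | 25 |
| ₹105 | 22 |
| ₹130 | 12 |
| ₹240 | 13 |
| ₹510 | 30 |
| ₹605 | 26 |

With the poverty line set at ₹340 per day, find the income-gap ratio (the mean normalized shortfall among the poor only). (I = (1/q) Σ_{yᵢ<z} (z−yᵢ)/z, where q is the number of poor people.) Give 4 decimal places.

Below the line: 25×₹70, 22×₹105, 12×₹130, 13×₹240 (q = 72 of N = 128).
Shortfall ratios (z−y)/z: 0.7941 (×25), 0.6912 (×22), 0.6176 (×12), 0.2941 (×13); sum = 46.294118.
The income-gap ratio divides by q (the poor only): 46.294118 / 72 = 0.6430.

0.6430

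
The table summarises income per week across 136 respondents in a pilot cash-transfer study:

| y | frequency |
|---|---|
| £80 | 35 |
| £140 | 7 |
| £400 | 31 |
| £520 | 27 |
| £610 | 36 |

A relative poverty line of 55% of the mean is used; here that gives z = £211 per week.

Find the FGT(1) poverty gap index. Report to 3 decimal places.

Incomes under z: 35×£80, 7×£140 (q = 42 of N = 136).
Gap ratios (z−y)/z: (211−80)/211 = 0.6209 (×35); (211−140)/211 = 0.3365 (×7).
Σ = 24.085308. Dividing by the full population N = 136 gives P₁ = 0.177.

0.177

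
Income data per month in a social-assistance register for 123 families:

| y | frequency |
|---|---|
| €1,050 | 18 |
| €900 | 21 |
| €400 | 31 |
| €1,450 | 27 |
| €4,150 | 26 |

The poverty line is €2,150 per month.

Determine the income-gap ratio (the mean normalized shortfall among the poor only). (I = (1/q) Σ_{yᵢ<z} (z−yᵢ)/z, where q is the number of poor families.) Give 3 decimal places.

0.572

Incomes under z: 31×€400, 21×€900, 18×€1,050, 27×€1,450 (q = 97 of N = 123).
Shortfall ratios (z−y)/z: 0.8140 (×31), 0.5814 (×21), 0.5116 (×18), 0.3256 (×27); sum = 55.441860.
The income-gap ratio divides by q (the poor only): 55.441860 / 97 = 0.572.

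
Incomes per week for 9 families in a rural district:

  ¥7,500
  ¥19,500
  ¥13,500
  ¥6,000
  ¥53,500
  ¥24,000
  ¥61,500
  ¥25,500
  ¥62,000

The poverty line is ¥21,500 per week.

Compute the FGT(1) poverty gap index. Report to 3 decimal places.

Below z: ¥6,000, ¥7,500, ¥13,500, ¥19,500 (q = 4 of N = 9).
Gap ratios (z−y)/z: (21500−6000)/21500 = 0.7209; (21500−7500)/21500 = 0.6512; (21500−13500)/21500 = 0.3721; (21500−19500)/21500 = 0.0930.
Sum of shortfalls = 1.837209; P₁ averages over all N: 1.837209 / 9 = 0.204.

0.204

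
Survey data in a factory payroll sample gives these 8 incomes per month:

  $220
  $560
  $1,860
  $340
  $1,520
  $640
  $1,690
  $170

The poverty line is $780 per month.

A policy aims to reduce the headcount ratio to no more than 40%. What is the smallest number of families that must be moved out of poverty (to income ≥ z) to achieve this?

5 of the 8 families are poor, so H = 5/8 = 0.625.
A headcount ratio of at most 40% allows at most ⌊0.40 × 8⌋ = 3 poor families.
So at least 5 − 3 = 2 must be lifted.

2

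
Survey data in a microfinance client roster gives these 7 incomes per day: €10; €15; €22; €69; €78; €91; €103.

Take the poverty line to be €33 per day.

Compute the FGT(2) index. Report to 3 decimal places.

Incomes under z: €10, €15, €22 (q = 3 of N = 7).
Gap ratios (z−y)/z: (33−10)/33 = 0.6970; (33−15)/33 = 0.5455; (33−22)/33 = 0.3333.
Squared: 0.4858; 0.2975; 0.1111.
Sum = 0.894399; P₂ = 0.894399 / 7 = 0.128.

0.128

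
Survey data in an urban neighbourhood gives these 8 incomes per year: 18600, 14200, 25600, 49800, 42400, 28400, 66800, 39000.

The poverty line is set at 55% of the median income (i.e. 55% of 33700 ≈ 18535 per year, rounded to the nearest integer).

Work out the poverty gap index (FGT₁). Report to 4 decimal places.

Below z: 14200 (q = 1 of N = 8).
Relative gaps: (18535−14200)/18535 = 0.2339.
Σ = 0.233882. Dividing by the full population N = 8 gives P₁ = 0.0292.

0.0292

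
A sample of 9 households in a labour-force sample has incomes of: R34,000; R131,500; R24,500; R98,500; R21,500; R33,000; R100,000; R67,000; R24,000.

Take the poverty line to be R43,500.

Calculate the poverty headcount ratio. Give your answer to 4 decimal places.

0.5556

5 of the 9 households have income below R43,500.
H = 5/9 = 0.5556.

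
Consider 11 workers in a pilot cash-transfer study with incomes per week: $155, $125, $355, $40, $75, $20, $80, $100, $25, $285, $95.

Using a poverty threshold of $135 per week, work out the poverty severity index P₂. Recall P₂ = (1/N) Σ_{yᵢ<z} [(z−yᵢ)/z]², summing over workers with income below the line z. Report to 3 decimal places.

0.219

Incomes under z: $20, $25, $40, $75, $80, $95, $100, $125 (q = 8 of N = 11).
Gap ratios (z−y)/z: (135−20)/135 = 0.8519; (135−25)/135 = 0.8148; (135−40)/135 = 0.7037; (135−75)/135 = 0.4444; (135−80)/135 = 0.4074; (135−95)/135 = 0.2963; (135−100)/135 = 0.2593; (135−125)/135 = 0.0741.
Squared: 0.7257; 0.6639; 0.4952; 0.1975; 0.1660; 0.0878; 0.0672; 0.0055.
Sum = 2.408779; P₂ = 2.408779 / 11 = 0.219.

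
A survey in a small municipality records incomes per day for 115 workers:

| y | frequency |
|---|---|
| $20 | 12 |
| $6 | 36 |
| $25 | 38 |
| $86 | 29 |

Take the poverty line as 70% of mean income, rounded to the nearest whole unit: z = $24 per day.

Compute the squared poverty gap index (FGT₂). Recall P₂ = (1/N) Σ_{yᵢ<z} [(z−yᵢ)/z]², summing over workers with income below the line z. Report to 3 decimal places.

Below the line: 36×$6, 12×$20 (q = 48 of N = 115).
Relative gaps: (24−6)/24 = 0.7500 (×36); (24−20)/24 = 0.1667 (×12).
Squared: 0.5625 (×36); 0.0278 (×12).
Sum = 20.583333; P₂ = 20.583333 / 115 = 0.179.

0.179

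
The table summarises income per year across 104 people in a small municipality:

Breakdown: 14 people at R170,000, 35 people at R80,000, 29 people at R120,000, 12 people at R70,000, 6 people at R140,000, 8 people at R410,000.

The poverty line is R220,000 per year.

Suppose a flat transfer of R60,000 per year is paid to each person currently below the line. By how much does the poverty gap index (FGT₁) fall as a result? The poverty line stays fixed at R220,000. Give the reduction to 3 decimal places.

0.246

Before: below the line — 12×R70,000, 35×R80,000, 29×R120,000, 6×R140,000, 14×R170,000; poverty gap index (FGT₁) = 0.47115.
After the R60,000 transfer: below the line — 12×R130,000, 35×R140,000, 29×R180,000, 6×R200,000; poverty gap index (FGT₁) = 0.22552.
Reduction = 0.47115 − 0.22552 = 0.246.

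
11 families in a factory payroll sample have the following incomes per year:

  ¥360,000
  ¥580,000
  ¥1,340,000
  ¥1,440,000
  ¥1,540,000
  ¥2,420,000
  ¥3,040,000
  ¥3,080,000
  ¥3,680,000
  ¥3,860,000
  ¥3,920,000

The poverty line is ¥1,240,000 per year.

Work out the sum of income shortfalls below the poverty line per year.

¥1,540,000

Below z: ¥360,000, ¥580,000 (q = 2 of N = 11).
Individual gaps: 1240000−360000 = 880000; 1240000−580000 = 660000.
Aggregate gap = ¥1,540,000.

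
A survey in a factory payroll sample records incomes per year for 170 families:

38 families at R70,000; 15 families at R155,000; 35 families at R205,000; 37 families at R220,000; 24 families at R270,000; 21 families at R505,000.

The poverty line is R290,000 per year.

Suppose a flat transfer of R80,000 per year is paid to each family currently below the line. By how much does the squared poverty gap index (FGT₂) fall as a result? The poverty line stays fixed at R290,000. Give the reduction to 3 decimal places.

0.123

Before: below the line — 38×R70,000, 15×R155,000, 35×R205,000, 37×R220,000, 24×R270,000; squared poverty gap index (FGT₂) = 0.17880.
After the R80,000 transfer: below the line — 38×R150,000, 15×R235,000, 35×R285,000; squared poverty gap index (FGT₂) = 0.05533.
Reduction = 0.17880 − 0.05533 = 0.123.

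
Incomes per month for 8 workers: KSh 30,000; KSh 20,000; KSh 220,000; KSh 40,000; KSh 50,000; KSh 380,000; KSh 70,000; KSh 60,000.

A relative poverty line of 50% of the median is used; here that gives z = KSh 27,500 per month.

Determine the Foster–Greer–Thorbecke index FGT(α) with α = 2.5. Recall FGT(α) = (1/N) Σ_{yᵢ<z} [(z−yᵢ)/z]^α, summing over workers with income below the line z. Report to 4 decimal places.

Below z: KSh 20,000 (q = 1 of N = 8).
Normalized shortfalls: (27500−20000)/27500 = 0.2727.
Raised to α = 2.5: 0.03884.
Sum = 0.038844; FGT(2.5) = 0.038844 / 8 = 0.0049.

0.0049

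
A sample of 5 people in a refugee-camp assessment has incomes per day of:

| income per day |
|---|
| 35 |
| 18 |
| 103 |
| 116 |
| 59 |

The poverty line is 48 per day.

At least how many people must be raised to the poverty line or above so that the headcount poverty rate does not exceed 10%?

2

2 of the 5 people are poor, so H = 2/5 = 0.400.
A headcount ratio of at most 10% allows at most ⌊0.10 × 5⌋ = 0 poor people.
So at least 2 − 0 = 2 must be lifted.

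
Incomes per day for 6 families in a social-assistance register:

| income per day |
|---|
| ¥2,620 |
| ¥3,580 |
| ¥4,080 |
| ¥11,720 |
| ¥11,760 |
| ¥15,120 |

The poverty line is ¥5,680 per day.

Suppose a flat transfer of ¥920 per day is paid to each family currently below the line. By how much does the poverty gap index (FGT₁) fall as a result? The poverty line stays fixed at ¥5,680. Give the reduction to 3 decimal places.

Before: below the line — ¥2,620, ¥3,580, ¥4,080; poverty gap index (FGT₁) = 0.19836.
After the ¥920 transfer: below the line — ¥3,540, ¥4,500, ¥5,000; poverty gap index (FGT₁) = 0.11737.
Reduction = 0.19836 − 0.11737 = 0.081.

0.081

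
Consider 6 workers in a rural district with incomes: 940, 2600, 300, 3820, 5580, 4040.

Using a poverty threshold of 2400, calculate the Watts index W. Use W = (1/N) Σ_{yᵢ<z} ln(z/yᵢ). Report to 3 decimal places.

0.503

Poor units: 300, 940 (q = 2 of N = 6).
Log shortfalls: ln(2400/300) = 2.0794; ln(2400/940) = 0.9373.
W = 3.016786 / 6 = 0.503.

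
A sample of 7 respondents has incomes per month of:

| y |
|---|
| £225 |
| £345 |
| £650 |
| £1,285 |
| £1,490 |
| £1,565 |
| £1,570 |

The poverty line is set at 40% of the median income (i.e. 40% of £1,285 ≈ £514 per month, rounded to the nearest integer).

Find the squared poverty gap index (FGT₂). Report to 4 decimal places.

0.0606

Below z: £225, £345 (q = 2 of N = 7).
Normalized shortfalls: (514−225)/514 = 0.5623; (514−345)/514 = 0.3288.
Squared: 0.3161; 0.1081.
Sum = 0.424238; P₂ = 0.424238 / 7 = 0.0606.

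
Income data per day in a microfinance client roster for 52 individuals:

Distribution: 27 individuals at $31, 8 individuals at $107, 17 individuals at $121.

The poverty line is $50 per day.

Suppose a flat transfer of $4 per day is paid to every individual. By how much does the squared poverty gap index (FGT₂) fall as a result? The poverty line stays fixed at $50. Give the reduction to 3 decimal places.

0.028

Before: below the line — 27×$31; squared poverty gap index (FGT₂) = 0.07498.
After the $4 transfer: below the line — 27×$35; squared poverty gap index (FGT₂) = 0.04673.
Reduction = 0.07498 − 0.04673 = 0.028.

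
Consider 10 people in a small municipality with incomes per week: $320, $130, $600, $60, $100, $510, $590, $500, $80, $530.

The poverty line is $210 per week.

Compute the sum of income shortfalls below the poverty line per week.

Incomes under z: $60, $80, $100, $130 (q = 4 of N = 10).
Individual gaps: 210−60 = 150; 210−80 = 130; 210−100 = 110; 210−130 = 80.
Aggregate gap = $470.

$470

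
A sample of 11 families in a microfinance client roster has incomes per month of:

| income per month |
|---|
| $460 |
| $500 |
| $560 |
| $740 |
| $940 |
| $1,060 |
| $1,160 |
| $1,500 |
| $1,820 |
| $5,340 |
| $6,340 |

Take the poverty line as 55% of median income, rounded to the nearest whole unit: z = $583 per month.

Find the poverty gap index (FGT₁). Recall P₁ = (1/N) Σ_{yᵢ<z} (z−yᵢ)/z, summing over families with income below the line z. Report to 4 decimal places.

0.0357

Poor units: $460, $500, $560 (q = 3 of N = 11).
Gap ratios (z−y)/z: (583−460)/583 = 0.2110; (583−500)/583 = 0.1424; (583−560)/583 = 0.0395.
Σ = 0.392796. Dividing by the full population N = 11 gives P₁ = 0.0357.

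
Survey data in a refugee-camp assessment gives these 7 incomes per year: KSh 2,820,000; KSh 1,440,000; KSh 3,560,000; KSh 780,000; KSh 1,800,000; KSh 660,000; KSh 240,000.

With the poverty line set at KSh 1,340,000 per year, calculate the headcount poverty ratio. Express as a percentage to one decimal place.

42.9%

3 of the 7 people have income below KSh 1,340,000.
H = 3/7 = 42.9%.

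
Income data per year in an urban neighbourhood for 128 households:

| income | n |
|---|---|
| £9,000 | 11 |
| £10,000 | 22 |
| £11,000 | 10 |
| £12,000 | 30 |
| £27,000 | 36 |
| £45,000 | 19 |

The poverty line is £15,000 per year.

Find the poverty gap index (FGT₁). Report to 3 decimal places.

Incomes under z: 11×£9,000, 22×£10,000, 10×£11,000, 30×£12,000 (q = 73 of N = 128).
Gap ratios (z−y)/z: (15000−9000)/15000 = 0.4000 (×11); (15000−10000)/15000 = 0.3333 (×22); (15000−11000)/15000 = 0.2667 (×10); (15000−12000)/15000 = 0.2000 (×30).
Sum of shortfalls = 20.400000; P₁ averages over all N: 20.400000 / 128 = 0.159.

0.159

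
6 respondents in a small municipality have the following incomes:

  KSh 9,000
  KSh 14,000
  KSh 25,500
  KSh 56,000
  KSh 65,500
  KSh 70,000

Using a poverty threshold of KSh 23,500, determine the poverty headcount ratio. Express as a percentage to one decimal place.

33.3%

2 of the 6 respondents have income below KSh 23,500.
H = 2/6 = 33.3%.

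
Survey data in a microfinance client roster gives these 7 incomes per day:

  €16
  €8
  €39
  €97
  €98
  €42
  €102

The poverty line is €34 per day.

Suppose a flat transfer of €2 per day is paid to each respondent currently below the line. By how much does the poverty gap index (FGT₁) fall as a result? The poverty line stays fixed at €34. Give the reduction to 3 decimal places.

0.017

Before: below the line — €8, €16; poverty gap index (FGT₁) = 0.18487.
After the €2 transfer: below the line — €10, €18; poverty gap index (FGT₁) = 0.16807.
Reduction = 0.18487 − 0.16807 = 0.017.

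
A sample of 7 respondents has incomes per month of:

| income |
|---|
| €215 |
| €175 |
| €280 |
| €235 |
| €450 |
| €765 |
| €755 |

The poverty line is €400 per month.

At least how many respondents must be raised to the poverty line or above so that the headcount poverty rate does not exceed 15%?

3

4 of the 7 respondents are poor, so H = 4/7 = 0.571.
A headcount ratio of at most 15% allows at most ⌊0.15 × 7⌋ = 1 poor respondents.
So at least 4 − 1 = 3 must be lifted.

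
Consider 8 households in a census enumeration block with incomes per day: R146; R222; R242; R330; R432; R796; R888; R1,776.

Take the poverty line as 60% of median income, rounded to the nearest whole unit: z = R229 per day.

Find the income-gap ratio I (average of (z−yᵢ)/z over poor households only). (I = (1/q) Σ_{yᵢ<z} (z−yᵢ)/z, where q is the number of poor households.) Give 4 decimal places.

Below z: R146, R222 (q = 2 of N = 8).
Shortfall ratios (z−y)/z: 0.3624, 0.0306; sum = 0.393013.
I averages over the q = 2 poor units only: 0.393013 / 2 = 0.1965.

0.1965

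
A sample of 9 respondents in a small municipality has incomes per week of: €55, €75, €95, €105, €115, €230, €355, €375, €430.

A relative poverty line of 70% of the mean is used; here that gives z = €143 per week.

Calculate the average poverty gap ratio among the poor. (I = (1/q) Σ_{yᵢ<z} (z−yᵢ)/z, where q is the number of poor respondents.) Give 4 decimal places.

0.3776

Poor units: €55, €75, €95, €105, €115 (q = 5 of N = 9).
Shortfall ratios (z−y)/z: 0.6154, 0.4755, 0.3357, 0.2657, 0.1958; sum = 1.888112.
I averages over the q = 5 poor units only: 1.888112 / 5 = 0.3776.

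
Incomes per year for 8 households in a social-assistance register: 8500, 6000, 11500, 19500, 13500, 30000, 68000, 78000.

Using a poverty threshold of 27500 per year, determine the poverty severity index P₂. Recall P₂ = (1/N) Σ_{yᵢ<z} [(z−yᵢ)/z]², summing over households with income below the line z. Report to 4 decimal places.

Poor units: 6000, 8500, 11500, 13500, 19500 (q = 5 of N = 8).
Normalized shortfalls: (27500−6000)/27500 = 0.7818; (27500−8500)/27500 = 0.6909; (27500−11500)/27500 = 0.5818; (27500−13500)/27500 = 0.5091; (27500−19500)/27500 = 0.2909.
Squared: 0.6112; 0.4774; 0.3385; 0.2592; 0.0846.
Sum = 1.770909; P₂ = 1.770909 / 8 = 0.2214.

0.2214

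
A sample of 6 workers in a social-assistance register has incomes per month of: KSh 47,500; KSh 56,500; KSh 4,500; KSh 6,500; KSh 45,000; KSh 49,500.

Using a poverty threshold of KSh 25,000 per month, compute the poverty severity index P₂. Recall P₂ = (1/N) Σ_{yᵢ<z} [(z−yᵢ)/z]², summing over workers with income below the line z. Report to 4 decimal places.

Incomes under z: KSh 4,500, KSh 6,500 (q = 2 of N = 6).
Gap ratios (z−y)/z: (25000−4500)/25000 = 0.8200; (25000−6500)/25000 = 0.7400.
Squared: 0.6724; 0.5476.
Sum = 1.220000; P₂ = 1.220000 / 6 = 0.2033.

0.2033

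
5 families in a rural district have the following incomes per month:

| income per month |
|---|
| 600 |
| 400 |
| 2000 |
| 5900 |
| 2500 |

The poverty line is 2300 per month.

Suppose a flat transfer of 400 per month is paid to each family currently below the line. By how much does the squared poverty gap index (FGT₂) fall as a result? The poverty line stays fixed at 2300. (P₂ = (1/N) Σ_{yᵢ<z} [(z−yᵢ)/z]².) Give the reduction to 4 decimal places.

0.1002

Before: below the line — 400, 600, 2000; squared poverty gap index (FGT₂) = 0.249149.
After the 400 transfer: below the line — 800, 1000; squared poverty gap index (FGT₂) = 0.148960.
Reduction = 0.249149 − 0.148960 = 0.1002.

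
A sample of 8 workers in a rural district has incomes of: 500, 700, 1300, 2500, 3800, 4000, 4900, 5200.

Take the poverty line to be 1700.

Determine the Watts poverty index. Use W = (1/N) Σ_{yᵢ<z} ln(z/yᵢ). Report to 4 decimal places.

0.2974

Below z: 500, 700, 1300 (q = 3 of N = 8).
Log gaps: ln(1700/500) = 1.2238; ln(1700/700) = 0.8873; ln(1700/1300) = 0.2683.
W = 2.379343 / 8 = 0.2974.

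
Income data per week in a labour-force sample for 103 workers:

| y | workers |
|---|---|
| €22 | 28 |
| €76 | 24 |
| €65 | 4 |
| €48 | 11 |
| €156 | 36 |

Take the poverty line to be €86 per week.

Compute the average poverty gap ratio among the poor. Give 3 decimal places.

Incomes under z: 28×€22, 11×€48, 4×€65, 24×€76 (q = 67 of N = 103).
Relative gaps: 0.7442 (×28), 0.4419 (×11), 0.2442 (×4), 0.1163 (×24); sum = 29.465116.
The income-gap ratio divides by q (the poor only): 29.465116 / 67 = 0.440.

0.440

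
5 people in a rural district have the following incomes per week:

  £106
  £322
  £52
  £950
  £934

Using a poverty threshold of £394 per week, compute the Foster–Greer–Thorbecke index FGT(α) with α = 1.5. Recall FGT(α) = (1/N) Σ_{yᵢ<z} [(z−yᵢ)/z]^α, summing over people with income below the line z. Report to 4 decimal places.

0.3024

Below the line: £52, £106, £322 (q = 3 of N = 5).
Gap ratios (z−y)/z: (394−52)/394 = 0.8680; (394−106)/394 = 0.7310; (394−322)/394 = 0.1827.
Raised to α = 1.5: 0.80871; 0.62495; 0.07812.
Sum = 1.511781; FGT(1.5) = 1.511781 / 5 = 0.3024.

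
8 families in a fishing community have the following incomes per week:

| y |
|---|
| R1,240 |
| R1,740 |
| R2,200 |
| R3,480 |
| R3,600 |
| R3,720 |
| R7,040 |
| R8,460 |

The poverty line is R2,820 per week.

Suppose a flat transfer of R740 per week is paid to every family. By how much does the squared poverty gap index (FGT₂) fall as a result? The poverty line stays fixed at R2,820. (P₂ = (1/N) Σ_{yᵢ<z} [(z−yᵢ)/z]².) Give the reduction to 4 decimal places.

0.0507

Before: below the line — R1,240, R1,740, R2,200; squared poverty gap index (FGT₂) = 0.063616.
After the R740 transfer: below the line — R1,980, R2,480; squared poverty gap index (FGT₂) = 0.012908.
Reduction = 0.063616 − 0.012908 = 0.0507.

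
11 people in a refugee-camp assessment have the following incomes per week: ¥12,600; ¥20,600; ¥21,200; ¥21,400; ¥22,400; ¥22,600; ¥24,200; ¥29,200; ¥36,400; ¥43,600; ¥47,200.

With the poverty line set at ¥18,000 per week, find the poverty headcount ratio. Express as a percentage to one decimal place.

1 of the 11 people have income below ¥18,000.
H = 1/11 = 9.1%.

9.1%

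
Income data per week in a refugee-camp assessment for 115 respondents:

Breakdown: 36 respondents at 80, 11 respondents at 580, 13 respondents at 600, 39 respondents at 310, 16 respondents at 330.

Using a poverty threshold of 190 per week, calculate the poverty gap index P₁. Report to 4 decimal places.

0.1812

Below z: 36×80 (q = 36 of N = 115).
Gap ratios (z−y)/z: (190−80)/190 = 0.5789 (×36).
Σ = 20.842105. Dividing by the full population N = 115 gives P₁ = 0.1812.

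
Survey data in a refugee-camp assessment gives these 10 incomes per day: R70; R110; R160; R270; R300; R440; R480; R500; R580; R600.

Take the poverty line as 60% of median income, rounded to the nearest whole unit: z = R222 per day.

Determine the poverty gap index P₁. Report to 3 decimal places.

0.147

Incomes under z: R70, R110, R160 (q = 3 of N = 10).
Relative gaps: (222−70)/222 = 0.6847; (222−110)/222 = 0.5045; (222−160)/222 = 0.2793.
Sum of shortfalls = 1.468468; P₁ averages over all N: 1.468468 / 10 = 0.147.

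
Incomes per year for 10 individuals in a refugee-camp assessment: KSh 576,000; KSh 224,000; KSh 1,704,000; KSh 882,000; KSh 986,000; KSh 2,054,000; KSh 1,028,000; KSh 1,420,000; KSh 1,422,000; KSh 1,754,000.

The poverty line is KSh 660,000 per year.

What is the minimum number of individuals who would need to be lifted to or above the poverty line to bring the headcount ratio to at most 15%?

1

2 of the 10 individuals are poor, so H = 2/10 = 0.200.
A headcount ratio of at most 15% allows at most ⌊0.15 × 10⌋ = 1 poor individuals.
So at least 2 − 1 = 1 must be lifted.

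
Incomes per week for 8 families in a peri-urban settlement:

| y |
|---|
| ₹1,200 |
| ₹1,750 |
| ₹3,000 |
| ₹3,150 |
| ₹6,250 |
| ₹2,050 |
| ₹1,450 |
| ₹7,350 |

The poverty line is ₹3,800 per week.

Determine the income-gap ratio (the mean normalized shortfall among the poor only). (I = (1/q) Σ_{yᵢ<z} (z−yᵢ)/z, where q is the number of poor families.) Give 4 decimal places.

0.4474

Poor units: ₹1,200, ₹1,450, ₹1,750, ₹2,050, ₹3,000, ₹3,150 (q = 6 of N = 8).
Shortfall ratios (z−y)/z: 0.6842, 0.6184, 0.5395, 0.4605, 0.2105, 0.1711; sum = 2.684211.
I averages over the q = 6 poor units only: 2.684211 / 6 = 0.4474.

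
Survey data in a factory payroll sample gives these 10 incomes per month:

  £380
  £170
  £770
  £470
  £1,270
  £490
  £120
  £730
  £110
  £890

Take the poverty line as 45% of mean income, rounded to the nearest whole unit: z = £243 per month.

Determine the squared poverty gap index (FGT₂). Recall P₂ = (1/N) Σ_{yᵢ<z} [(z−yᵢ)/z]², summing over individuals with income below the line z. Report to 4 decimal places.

0.0646

Incomes under z: £110, £120, £170 (q = 3 of N = 10).
Normalized shortfalls: (243−110)/243 = 0.5473; (243−120)/243 = 0.5062; (243−170)/243 = 0.3004.
Squared: 0.2996; 0.2562; 0.0902.
Sum = 0.646023; P₂ = 0.646023 / 10 = 0.0646.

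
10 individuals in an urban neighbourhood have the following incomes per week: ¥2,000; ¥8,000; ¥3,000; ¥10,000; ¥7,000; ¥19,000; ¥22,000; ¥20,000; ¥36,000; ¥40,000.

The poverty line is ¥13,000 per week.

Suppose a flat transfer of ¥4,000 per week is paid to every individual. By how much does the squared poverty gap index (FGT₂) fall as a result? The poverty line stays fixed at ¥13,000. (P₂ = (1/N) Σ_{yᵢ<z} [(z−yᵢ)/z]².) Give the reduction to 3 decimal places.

Before: below the line — ¥2,000, ¥3,000, ¥7,000, ¥8,000, ¥10,000; squared poverty gap index (FGT₂) = 0.17219.
After the ¥4,000 transfer: below the line — ¥6,000, ¥7,000, ¥11,000, ¥12,000; squared poverty gap index (FGT₂) = 0.05325.
Reduction = 0.17219 − 0.05325 = 0.119.

0.119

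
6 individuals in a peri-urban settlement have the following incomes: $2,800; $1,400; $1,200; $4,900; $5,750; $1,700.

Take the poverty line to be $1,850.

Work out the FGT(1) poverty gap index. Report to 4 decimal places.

Incomes under z: $1,200, $1,400, $1,700 (q = 3 of N = 6).
Gap ratios (z−y)/z: (1850−1200)/1850 = 0.3514; (1850−1400)/1850 = 0.2432; (1850−1700)/1850 = 0.0811.
Σ = 0.675676. Dividing by the full population N = 6 gives P₁ = 0.1126.

0.1126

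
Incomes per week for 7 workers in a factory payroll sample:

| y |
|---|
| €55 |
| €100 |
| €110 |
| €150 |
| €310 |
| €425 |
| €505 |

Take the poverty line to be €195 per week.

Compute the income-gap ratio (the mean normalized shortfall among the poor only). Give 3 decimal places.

0.468

Poor units: €55, €100, €110, €150 (q = 4 of N = 7).
Shortfall ratios (z−y)/z: 0.7179, 0.4872, 0.4359, 0.2308; sum = 1.871795.
I averages over the q = 4 poor units only: 1.871795 / 4 = 0.468.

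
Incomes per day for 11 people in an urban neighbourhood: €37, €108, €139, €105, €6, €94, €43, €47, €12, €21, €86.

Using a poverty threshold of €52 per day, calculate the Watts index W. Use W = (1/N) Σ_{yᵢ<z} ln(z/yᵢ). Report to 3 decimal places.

0.469

Below z: €6, €12, €21, €37, €43, €47 (q = 6 of N = 11).
Log gaps: ln(52/6) = 2.1595; ln(52/12) = 1.4663; ln(52/21) = 0.9067; ln(52/37) = 0.3403; ln(52/43) = 0.1900; ln(52/47) = 0.1011.
W = 5.164008 / 11 = 0.469.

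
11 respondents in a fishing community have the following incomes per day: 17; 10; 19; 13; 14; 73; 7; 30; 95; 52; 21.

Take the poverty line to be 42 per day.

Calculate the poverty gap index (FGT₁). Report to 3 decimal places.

0.444

Below the line: 7, 10, 13, 14, 17, 19, 21, 30 (q = 8 of N = 11).
Normalized shortfalls: (42−7)/42 = 0.8333; (42−10)/42 = 0.7619; (42−13)/42 = 0.6905; (42−14)/42 = 0.6667; (42−17)/42 = 0.5952; (42−19)/42 = 0.5476; (42−21)/42 = 0.5000; (42−30)/42 = 0.2857.
Sum of shortfalls = 4.880952; P₁ averages over all N: 4.880952 / 11 = 0.444.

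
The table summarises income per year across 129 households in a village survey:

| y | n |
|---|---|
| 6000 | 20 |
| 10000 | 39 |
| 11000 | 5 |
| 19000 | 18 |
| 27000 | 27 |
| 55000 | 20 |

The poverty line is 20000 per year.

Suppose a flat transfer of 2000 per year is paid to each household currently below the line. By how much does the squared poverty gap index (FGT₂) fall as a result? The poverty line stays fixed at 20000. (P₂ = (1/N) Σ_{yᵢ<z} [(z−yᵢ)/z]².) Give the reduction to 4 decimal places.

0.0508

Before: below the line — 20×6000, 39×10000, 5×11000, 18×19000; squared poverty gap index (FGT₂) = 0.159748.
After the 2000 transfer: below the line — 20×8000, 39×12000, 5×13000; squared poverty gap index (FGT₂) = 0.108934.
Reduction = 0.159748 − 0.108934 = 0.0508.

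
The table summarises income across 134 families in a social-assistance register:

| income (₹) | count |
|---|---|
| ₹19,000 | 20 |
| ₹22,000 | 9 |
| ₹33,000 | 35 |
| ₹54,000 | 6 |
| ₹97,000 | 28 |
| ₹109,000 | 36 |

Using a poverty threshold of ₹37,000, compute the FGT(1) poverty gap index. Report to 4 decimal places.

Below z: 20×₹19,000, 9×₹22,000, 35×₹33,000 (q = 64 of N = 134).
Relative gaps: (37000−19000)/37000 = 0.4865 (×20); (37000−22000)/37000 = 0.4054 (×9); (37000−33000)/37000 = 0.1081 (×35).
Σ = 17.162162. Dividing by the full population N = 134 gives P₁ = 0.1281.

0.1281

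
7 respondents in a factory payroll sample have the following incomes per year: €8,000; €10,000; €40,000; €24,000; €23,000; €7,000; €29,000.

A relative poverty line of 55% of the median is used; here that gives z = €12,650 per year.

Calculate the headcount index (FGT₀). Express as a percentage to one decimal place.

42.9%

3 of the 7 respondents have income below €12,650.
H = 3/7 = 42.9%.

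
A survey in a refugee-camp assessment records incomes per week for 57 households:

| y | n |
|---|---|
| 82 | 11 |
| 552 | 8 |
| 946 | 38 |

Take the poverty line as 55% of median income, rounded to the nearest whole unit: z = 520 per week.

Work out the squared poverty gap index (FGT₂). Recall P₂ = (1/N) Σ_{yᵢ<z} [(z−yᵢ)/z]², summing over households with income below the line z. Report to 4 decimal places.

0.1369

Poor units: 11×82 (q = 11 of N = 57).
Gap ratios (z−y)/z: (520−82)/520 = 0.8423 (×11).
Squared: 0.7095 (×11).
Sum = 7.804305; P₂ = 7.804305 / 57 = 0.1369.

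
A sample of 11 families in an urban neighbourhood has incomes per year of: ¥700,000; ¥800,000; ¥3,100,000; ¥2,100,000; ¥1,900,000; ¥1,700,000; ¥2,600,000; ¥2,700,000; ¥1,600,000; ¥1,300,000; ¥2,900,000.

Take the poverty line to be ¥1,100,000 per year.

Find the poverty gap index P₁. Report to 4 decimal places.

Incomes under z: ¥700,000, ¥800,000 (q = 2 of N = 11).
Shortfall ratios: (1100000−700000)/1100000 = 0.3636; (1100000−800000)/1100000 = 0.2727.
Sum of shortfalls = 0.636364; P₁ averages over all N: 0.636364 / 11 = 0.0579.

0.0579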